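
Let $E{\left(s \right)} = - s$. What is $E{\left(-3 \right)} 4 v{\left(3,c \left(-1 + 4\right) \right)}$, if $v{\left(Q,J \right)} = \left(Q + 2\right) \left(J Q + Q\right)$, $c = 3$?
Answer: $1800$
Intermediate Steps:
$v{\left(Q,J \right)} = \left(2 + Q\right) \left(Q + J Q\right)$
$E{\left(-3 \right)} 4 v{\left(3,c \left(-1 + 4\right) \right)} = \left(-1\right) \left(-3\right) 4 \cdot 3 \left(2 + 3 + 2 \cdot 3 \left(-1 + 4\right) + 3 \left(-1 + 4\right) 3\right) = 3 \cdot 4 \cdot 3 \left(2 + 3 + 2 \cdot 3 \cdot 3 + 3 \cdot 3 \cdot 3\right) = 12 \cdot 3 \left(2 + 3 + 2 \cdot 9 + 9 \cdot 3\right) = 12 \cdot 3 \left(2 + 3 + 18 + 27\right) = 12 \cdot 3 \cdot 50 = 12 \cdot 150 = 1800$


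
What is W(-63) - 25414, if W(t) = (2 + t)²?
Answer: -21693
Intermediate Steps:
W(-63) - 25414 = (2 - 63)² - 25414 = (-61)² - 25414 = 3721 - 25414 = -21693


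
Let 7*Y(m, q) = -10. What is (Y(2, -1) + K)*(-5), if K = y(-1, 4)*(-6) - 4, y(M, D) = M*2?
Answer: -230/7 ≈ -32.857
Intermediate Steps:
y(M, D) = 2*M
Y(m, q) = -10/7 (Y(m, q) = (1/7)*(-10) = -10/7)
K = 8 (K = (2*(-1))*(-6) - 4 = -2*(-6) - 4 = 12 - 4 = 8)
(Y(2, -1) + K)*(-5) = (-10/7 + 8)*(-5) = (46/7)*(-5) = -230/7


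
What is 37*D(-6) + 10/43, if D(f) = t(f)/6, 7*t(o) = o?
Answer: -1521/301 ≈ -5.0532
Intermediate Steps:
t(o) = o/7
D(f) = f/42 (D(f) = (f/7)/6 = (f/7)*(⅙) = f/42)
37*D(-6) + 10/43 = 37*((1/42)*(-6)) + 10/43 = 37*(-⅐) + 10*(1/43) = -37/7 + 10/43 = -1521/301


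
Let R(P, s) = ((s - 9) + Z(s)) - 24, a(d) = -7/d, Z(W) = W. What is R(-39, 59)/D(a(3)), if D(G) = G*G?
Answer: 765/49 ≈ 15.612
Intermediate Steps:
R(P, s) = -33 + 2*s (R(P, s) = ((s - 9) + s) - 24 = ((-9 + s) + s) - 24 = (-9 + 2*s) - 24 = -33 + 2*s)
D(G) = G**2
R(-39, 59)/D(a(3)) = (-33 + 2*59)/((-7/3)**2) = (-33 + 118)/((-7*1/3)**2) = 85/((-7/3)**2) = 85/(49/9) = 85*(9/49) = 765/49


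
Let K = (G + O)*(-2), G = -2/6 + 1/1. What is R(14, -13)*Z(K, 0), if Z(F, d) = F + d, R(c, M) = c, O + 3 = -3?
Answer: 448/3 ≈ 149.33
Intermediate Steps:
G = ⅔ (G = -2*⅙ + 1*1 = -⅓ + 1 = ⅔ ≈ 0.66667)
O = -6 (O = -3 - 3 = -6)
K = 32/3 (K = (⅔ - 6)*(-2) = -16/3*(-2) = 32/3 ≈ 10.667)
R(14, -13)*Z(K, 0) = 14*(32/3 + 0) = 14*(32/3) = 448/3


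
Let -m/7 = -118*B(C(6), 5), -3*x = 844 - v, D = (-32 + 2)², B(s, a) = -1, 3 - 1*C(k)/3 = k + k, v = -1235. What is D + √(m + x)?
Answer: 900 + 7*I*√31 ≈ 900.0 + 38.974*I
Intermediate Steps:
C(k) = 9 - 6*k (C(k) = 9 - 3*(k + k) = 9 - 6*k)
D = 900 (D = (-30)² = 900)
x = -693 (x = -(844 - 1*(-1235))/3 = -(844 + 1235)/3 = -⅓*2079 = -693)
m = -826 (m = -(-826)*(-1) = -7*118 = -826)
D + √(m + x) = 900 + √(-826 - 693) = 900 + √(-1519) = 900 + 7*I*√31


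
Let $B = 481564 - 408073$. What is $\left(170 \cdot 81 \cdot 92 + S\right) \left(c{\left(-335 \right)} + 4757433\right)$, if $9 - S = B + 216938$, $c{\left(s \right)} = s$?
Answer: $4644925629160$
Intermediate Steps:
$B = 73491$
$S = -290420$ ($S = 9 - \left(73491 + 216938\right) = 9 - 290429 = -290420$)
$\left(170 \cdot 81 \cdot 92 + S\right) \left(c{\left(-335 \right)} + 4757433\right) = \left(170 \cdot 81 \cdot 92 - 290420\right) \left(-335 + 4757433\right) = \left(13770 \cdot 92 - 290420\right) 4757098 = \left(1266840 - 290420\right) 4757098 = 976420 \cdot 4757098 = 4644925629160$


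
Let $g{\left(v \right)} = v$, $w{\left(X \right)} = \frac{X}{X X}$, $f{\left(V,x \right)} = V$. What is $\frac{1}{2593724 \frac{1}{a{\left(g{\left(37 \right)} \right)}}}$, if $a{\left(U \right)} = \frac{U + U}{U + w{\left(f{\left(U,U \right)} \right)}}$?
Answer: $\frac{1369}{1776700940} \approx 7.7053 \cdot 10^{-7}$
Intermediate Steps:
$w{\left(X \right)} = \frac{1}{X}$ ($w{\left(X \right)} = \frac{X}{X^{2}} = \frac{1}{X}$)
$a{\left(U \right)} = \frac{2 U}{U + \frac{1}{U}}$ ($a{\left(U \right)} = \frac{U + U}{U + \frac{1}{U}} = \frac{2 U}{U + \frac{1}{U}}$)
$\frac{1}{2593724 \frac{1}{a{\left(g{\left(37 \right)} \right)}}} = \frac{1}{2593724 \frac{1}{2 \cdot 37^{2} \frac{1}{1 + 37^{2}}}} = \frac{1}{2593724 \frac{1}{2 \cdot 1369 \frac{1}{1 + 1369}}} = \frac{1}{2593724 \frac{1}{2 \cdot 1369 \cdot \frac{1}{1370}}} = \frac{1}{2593724 \frac{1}{\frac{1369}{685}}} = \frac{1}{2593724 \cdot \frac{685}{1369}} = \frac{1}{\frac{1776700940}{1369}} = \frac{1369}{1776700940}$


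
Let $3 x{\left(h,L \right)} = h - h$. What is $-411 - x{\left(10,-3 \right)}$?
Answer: $-411$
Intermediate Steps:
$x{\left(h,L \right)} = 0$ ($x{\left(h,L \right)} = \frac{h - h}{3} = \frac{1}{3} \cdot 0 = 0$)
$-411 - x{\left(10,-3 \right)} = -411 - 0 = -411 + 0 = -411$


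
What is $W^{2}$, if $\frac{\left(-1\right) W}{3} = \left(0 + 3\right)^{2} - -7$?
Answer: $2304$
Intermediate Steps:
$W = -48$ ($W = - 3 \left(\left(0 + 3\right)^{2} - -7\right) = - 3 \left(3^{2} + 7\right) = - 3 \left(9 + 7\right) = \left(-3\right) 16 = -48$)
$W^{2} = \left(-48\right)^{2} = 2304$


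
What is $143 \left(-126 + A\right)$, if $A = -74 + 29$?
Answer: $-24453$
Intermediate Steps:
$A = -45$
$143 \left(-126 + A\right) = 143 \left(-126 - 45\right) = 143 \left(-171\right) = -24453$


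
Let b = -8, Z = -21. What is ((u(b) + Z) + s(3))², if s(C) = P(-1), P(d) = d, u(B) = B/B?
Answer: 441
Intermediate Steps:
u(B) = 1
s(C) = -1
((u(b) + Z) + s(3))² = ((1 - 21) - 1)² = (-20 - 1)² = (-21)² = 441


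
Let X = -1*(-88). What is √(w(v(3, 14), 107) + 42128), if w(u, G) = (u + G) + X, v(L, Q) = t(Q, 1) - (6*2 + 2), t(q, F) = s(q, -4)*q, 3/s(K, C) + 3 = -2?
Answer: √1057515/5 ≈ 205.67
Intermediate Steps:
s(K, C) = -⅗ (s(K, C) = 3/(-3 - 2) = 3/(-5) = 3*(-⅕) = -⅗)
t(q, F) = -3*q/5
v(L, Q) = -14 - 3*Q/5 (v(L, Q) = -3*Q/5 - (6*2 + 2) = -3*Q/5 - (12 + 2) = -3*Q/5 - 1*14 = -3*Q/5 - 14 = -14 - 3*Q/5)
X = 88
w(u, G) = 88 + G + u (w(u, G) = (u + G) + 88 = (G + u) + 88 = 88 + G + u)
√(w(v(3, 14), 107) + 42128) = √((88 + 107 + (-14 - ⅗*14)) + 42128) = √((88 + 107 + (-14 - 42/5)) + 42128) = √((88 + 107 - 112/5) + 42128) = √(863/5 + 42128) = √(211503/5) = √1057515/5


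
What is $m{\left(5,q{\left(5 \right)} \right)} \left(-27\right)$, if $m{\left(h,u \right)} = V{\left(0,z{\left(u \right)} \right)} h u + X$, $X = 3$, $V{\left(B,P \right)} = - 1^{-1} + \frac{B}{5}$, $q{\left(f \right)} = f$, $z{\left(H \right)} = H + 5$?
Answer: $594$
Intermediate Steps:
$z{\left(H \right)} = 5 + H$
$V{\left(B,P \right)} = -1 + \frac{B}{5}$ ($V{\left(B,P \right)} = \left(-1\right) 1 + B \frac{1}{5} = -1 + \frac{B}{5}$)
$m{\left(h,u \right)} = 3 - h u$ ($m{\left(h,u \right)} = \left(-1 + \frac{1}{5} \cdot 0\right) h u + 3 = \left(-1 + 0\right) h u + 3 = - h u + 3 = 3 - h u$)
$m{\left(5,q{\left(5 \right)} \right)} \left(-27\right) = \left(3 - 5 \cdot 5\right) \left(-27\right) = \left(3 - 25\right) \left(-27\right) = \left(-22\right) \left(-27\right) = 594$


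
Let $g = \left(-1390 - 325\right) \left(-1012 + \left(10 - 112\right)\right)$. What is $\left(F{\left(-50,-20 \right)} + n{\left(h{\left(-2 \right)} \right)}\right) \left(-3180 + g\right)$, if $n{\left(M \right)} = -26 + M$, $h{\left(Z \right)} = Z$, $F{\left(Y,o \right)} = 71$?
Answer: $82015190$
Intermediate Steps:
$g = 1910510$ ($g = - 1715 \left(-1012 + \left(10 - 112\right)\right) = - 1715 \left(-1012 - 102\right) = \left(-1715\right) \left(-1114\right) = 1910510$)
$\left(F{\left(-50,-20 \right)} + n{\left(h{\left(-2 \right)} \right)}\right) \left(-3180 + g\right) = \left(71 - 28\right) \left(-3180 + 1910510\right) = \left(71 - 28\right) 1907330 = 43 \cdot 1907330 = 82015190$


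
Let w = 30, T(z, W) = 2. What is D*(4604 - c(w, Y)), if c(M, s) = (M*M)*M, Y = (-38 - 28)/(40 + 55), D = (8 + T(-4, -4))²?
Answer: -2239600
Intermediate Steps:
D = 100 (D = (8 + 2)² = 10² = 100)
Y = -66/95 ≈ -0.69474
c(M, s) = M³ (c(M, s) = M²*M = M³)
D*(4604 - c(w, Y)) = 100*(4604 - 1*30³) = 100*(4604 - 1*27000) = 100*(4604 - 27000) = 100*(-22396) = -2239600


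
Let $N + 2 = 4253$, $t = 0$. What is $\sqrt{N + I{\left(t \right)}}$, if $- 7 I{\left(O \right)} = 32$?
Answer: $\frac{5 \sqrt{8323}}{7} \approx 65.165$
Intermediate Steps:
$N = 4251$ ($N = -2 + 4253 = 4251$)
$I{\left(O \right)} = - \frac{32}{7}$ ($I{\left(O \right)} = \left(- \frac{1}{7}\right) 32 = - \frac{32}{7}$)
$\sqrt{N + I{\left(t \right)}} = \sqrt{4251 - \frac{32}{7}} = \sqrt{\frac{29725}{7}} = \frac{5 \sqrt{8323}}{7}$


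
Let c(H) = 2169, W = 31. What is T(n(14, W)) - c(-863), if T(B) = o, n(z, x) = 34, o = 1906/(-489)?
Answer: -1062547/489 ≈ -2172.9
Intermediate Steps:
o = -1906/489 (o = 1906*(-1/489) = -1906/489 ≈ -3.8978)
T(B) = -1906/489
T(n(14, W)) - c(-863) = -1906/489 - 1*2169 = -1906/489 - 2169 = -1062547/489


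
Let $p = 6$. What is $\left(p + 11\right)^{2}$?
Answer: $289$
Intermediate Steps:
$\left(p + 11\right)^{2} = \left(6 + 11\right)^{2} = 17^{2} = 289$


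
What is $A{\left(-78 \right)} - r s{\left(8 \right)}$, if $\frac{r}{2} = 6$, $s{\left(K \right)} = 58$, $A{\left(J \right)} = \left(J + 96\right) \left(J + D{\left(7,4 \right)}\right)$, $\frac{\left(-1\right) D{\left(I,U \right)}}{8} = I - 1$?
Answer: $-2964$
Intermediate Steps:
$D{\left(I,U \right)} = 8 - 8 I$ ($D{\left(I,U \right)} = - 8 \left(I - 1\right) = - 8 \left(-1 + I\right) = 8 - 8 I$)
$A{\left(J \right)} = \left(-48 + J\right) \left(96 + J\right)$ ($A{\left(J \right)} = \left(J + 96\right) \left(J + \left(8 - 56\right)\right) = \left(96 + J\right) \left(J + \left(8 - 56\right)\right) = \left(96 + J\right) \left(J - 48\right) = \left(96 + J\right) \left(-48 + J\right) = \left(-48 + J\right) \left(96 + J\right)$)
$r = 12$ ($r = 2 \cdot 6 = 12$)
$A{\left(-78 \right)} - r s{\left(8 \right)} = \left(-4608 + \left(-78\right)^{2} + 48 \left(-78\right)\right) - 12 \cdot 58 = \left(-4608 + 6084 - 3744\right) - 696 = -2268 - 696 = -2964$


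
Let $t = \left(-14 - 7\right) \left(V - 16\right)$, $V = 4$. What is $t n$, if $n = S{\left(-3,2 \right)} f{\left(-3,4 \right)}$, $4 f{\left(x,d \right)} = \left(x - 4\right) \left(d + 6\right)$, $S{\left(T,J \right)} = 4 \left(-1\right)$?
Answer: $17640$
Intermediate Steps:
$S{\left(T,J \right)} = -4$
$t = 252$ ($t = \left(-14 - 7\right) \left(4 - 16\right) = \left(-21\right) \left(-12\right) = 252$)
$f{\left(x,d \right)} = \frac{\left(-4 + x\right) \left(6 + d\right)}{4}$ ($f{\left(x,d \right)} = \frac{\left(x - 4\right) \left(d + 6\right)}{4} = \frac{\left(-4 + x\right) \left(6 + d\right)}{4}$)
$n = 70$ ($n = - 4 \left(-6 - 4 + \frac{3}{2} \left(-3\right) + \frac{1}{4} \cdot 4 \left(-3\right)\right) = - 4 \left(-6 - 4 - \frac{9}{2} - 3\right) = \left(-4\right) \left(- \frac{35}{2}\right) = 70$)
$t n = 252 \cdot 70 = 17640$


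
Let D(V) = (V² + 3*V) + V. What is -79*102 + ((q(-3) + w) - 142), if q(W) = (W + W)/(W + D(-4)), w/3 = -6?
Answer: -8216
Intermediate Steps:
w = -18 (w = 3*(-6) = -18)
D(V) = V² + 4*V
q(W) = 2 (q(W) = (W + W)/(W - 4*(4 - 4)) = (2*W)/(W - 4*0) = (2*W)/(W + 0) = (2*W)/W = 2)
-79*102 + ((q(-3) + w) - 142) = -79*102 + ((2 - 18) - 142) = -8058 + (-16 - 142) = -8058 - 158 = -8216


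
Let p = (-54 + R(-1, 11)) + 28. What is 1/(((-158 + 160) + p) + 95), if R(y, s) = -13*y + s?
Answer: 1/95 ≈ 0.010526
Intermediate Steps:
R(y, s) = s - 13*y
p = -2 (p = (-54 + (11 - 13*(-1))) + 28 = (-54 + (11 + 13)) + 28 = (-54 + 24) + 28 = -30 + 28 = -2)
1/(((-158 + 160) + p) + 95) = 1/(((-158 + 160) - 2) + 95) = 1/((2 - 2) + 95) = 1/(0 + 95) = 1/95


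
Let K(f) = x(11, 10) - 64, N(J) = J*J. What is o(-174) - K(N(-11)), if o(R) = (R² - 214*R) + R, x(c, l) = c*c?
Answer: 67281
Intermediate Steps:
x(c, l) = c²
o(R) = R² - 213*R
N(J) = J²
K(f) = 57 (K(f) = 11² - 64 = 121 - 64 = 57)
o(-174) - K(N(-11)) = -174*(-213 - 174) - 1*57 = -174*(-387) - 57 = 67338 - 57 = 67281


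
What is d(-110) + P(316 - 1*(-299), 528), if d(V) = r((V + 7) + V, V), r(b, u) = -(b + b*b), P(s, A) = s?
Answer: -44541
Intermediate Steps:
r(b, u) = -b - b² (r(b, u) = -(b + b²) = -b - b²)
d(V) = -(7 + 2*V)*(8 + 2*V) (d(V) = -((V + 7) + V)*(1 + ((V + 7) + V)) = -((7 + V) + V)*(1 + ((7 + V) + V)) = -(7 + 2*V)*(1 + (7 + 2*V)) = -(7 + 2*V)*(8 + 2*V))
d(-110) + P(316 - 1*(-299), 528) = -2*(4 - 110)*(7 + 2*(-110)) + (316 - 1*(-299)) = -2*(-106)*(7 - 220) + (316 + 299) = -2*(-106)*(-213) + 615 = -45156 + 615 = -44541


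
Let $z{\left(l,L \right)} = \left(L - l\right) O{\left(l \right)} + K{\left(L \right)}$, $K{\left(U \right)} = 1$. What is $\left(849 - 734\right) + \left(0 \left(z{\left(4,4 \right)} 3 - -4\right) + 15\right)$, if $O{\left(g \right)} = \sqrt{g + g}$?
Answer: $130$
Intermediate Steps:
$O{\left(g \right)} = \sqrt{2} \sqrt{g}$ ($O{\left(g \right)} = \sqrt{2 g} = \sqrt{2} \sqrt{g}$)
$z{\left(l,L \right)} = 1 + \sqrt{2} \sqrt{l} \left(L - l\right)$ ($z{\left(l,L \right)} = \left(L - l\right) \sqrt{2} \sqrt{l} + 1 = \sqrt{2} \sqrt{l} \left(L - l\right) + 1 = 1 + \sqrt{2} \sqrt{l} \left(L - l\right)$)
$\left(849 - 734\right) + \left(0 \left(z{\left(4,4 \right)} 3 - -4\right) + 15\right) = \left(849 - 734\right) + \left(0 \left(\left(1 - \sqrt{2} \cdot 4^{\frac{3}{2}} + 4 \sqrt{2} \sqrt{4}\right) 3 - -4\right) + 15\right) = 115 + \left(0 \left(\left(1 - \sqrt{2} \cdot 8 + 4 \sqrt{2} \cdot 2\right) 3 + 4\right) + 15\right) = 115 + \left(0 \left(\left(1 - 8 \sqrt{2} + 8 \sqrt{2}\right) 3 + 4\right) + 15\right) = 115 + \left(0 \left(1 \cdot 3 + 4\right) + 15\right) = 115 + \left(0 \left(3 + 4\right) + 15\right) = 115 + \left(0 \cdot 7 + 15\right) = 115 + \left(0 + 15\right) = 115 + 15 = 130$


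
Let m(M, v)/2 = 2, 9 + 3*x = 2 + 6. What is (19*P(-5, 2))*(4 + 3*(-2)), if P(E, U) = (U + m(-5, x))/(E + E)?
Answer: 114/5 ≈ 22.800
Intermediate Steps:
x = -⅓ (x = -3 + (2 + 6)/3 = -3 + (⅓)*8 = -3 + 8/3 = -⅓ ≈ -0.33333)
m(M, v) = 4 (m(M, v) = 2*2 = 4)
P(E, U) = (4 + U)/(2*E) (P(E, U) = (U + 4)/(E + E) = (4 + U)/((2*E)) = (4 + U)*(1/(2*E)) = (4 + U)/(2*E))
(19*P(-5, 2))*(4 + 3*(-2)) = (19*((½)*(4 + 2)/(-5)))*(4 + 3*(-2)) = (19*((½)*(-⅕)*6))*(4 - 6) = (19*(-⅗))*(-2) = -57/5*(-2) = 114/5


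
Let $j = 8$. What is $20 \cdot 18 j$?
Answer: $2880$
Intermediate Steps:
$20 \cdot 18 j = 20 \cdot 18 \cdot 8 = 360 \cdot 8 = 2880$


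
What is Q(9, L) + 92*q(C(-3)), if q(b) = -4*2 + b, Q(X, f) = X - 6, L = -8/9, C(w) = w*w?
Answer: 95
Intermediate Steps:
C(w) = w**2
L = -8/9 (L = -8*1/9 = -8/9 ≈ -0.88889)
Q(X, f) = -6 + X
q(b) = -8 + b
Q(9, L) + 92*q(C(-3)) = (-6 + 9) + 92*(-8 + (-3)**2) = 3 + 92*(-8 + 9) = 3 + 92*1 = 3 + 92 = 95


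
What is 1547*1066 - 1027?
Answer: 1648075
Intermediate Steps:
1547*1066 - 1027 = 1649102 - 1027 = 1648075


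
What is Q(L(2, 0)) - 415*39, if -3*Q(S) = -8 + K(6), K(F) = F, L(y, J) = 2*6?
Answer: -48553/3 ≈ -16184.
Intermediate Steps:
L(y, J) = 12
Q(S) = ⅔ (Q(S) = -(-8 + 6)/3 = -⅓*(-2) = ⅔)
Q(L(2, 0)) - 415*39 = ⅔ - 415*39 = ⅔ - 16185 = -48553/3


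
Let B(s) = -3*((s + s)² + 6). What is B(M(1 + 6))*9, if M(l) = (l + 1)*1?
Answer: -7074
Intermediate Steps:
M(l) = 1 + l (M(l) = (1 + l)*1 = 1 + l)
B(s) = -18 - 12*s² (B(s) = -3*((2*s)² + 6) = -3*(4*s² + 6) = -3*(6 + 4*s²) = -18 - 12*s²)
B(M(1 + 6))*9 = (-18 - 12*(1 + (1 + 6))²)*9 = (-18 - 12*(1 + 7)²)*9 = (-18 - 12*8²)*9 = (-18 - 12*64)*9 = (-18 - 768)*9 = -786*9 = -7074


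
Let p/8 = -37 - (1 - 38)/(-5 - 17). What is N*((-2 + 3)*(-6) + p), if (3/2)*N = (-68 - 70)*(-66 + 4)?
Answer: -19792880/11 ≈ -1.7994e+6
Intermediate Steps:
p = -3404/11 (p = 8*(-37 - (1 - 38)/(-5 - 17)) = 8*(-37 - (-37)/(-22)) = 8*(-37 - (-37)*(-1)/22) = 8*(-37 - 1*37/22) = 8*(-37 - 37/22) = 8*(-851/22) = -3404/11 ≈ -309.45)
N = 5704 (N = 2*((-68 - 70)*(-66 + 4))/3 = 2*(-138*(-62))/3 = (⅔)*8556 = 5704)
N*((-2 + 3)*(-6) + p) = 5704*((-2 + 3)*(-6) - 3404/11) = 5704*(1*(-6) - 3404/11) = 5704*(-6 - 3404/11) = 5704*(-3470/11) = -19792880/11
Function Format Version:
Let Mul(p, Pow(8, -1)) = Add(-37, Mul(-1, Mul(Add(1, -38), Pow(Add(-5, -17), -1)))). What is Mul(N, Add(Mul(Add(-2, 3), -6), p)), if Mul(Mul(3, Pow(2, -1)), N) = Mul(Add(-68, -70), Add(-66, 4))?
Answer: Rational(-19792880, 11) ≈ -1.7994e+6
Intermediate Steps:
p = Rational(-3404, 11) (p = Mul(8, Add(-37, Mul(-1, Mul(Add(1, -38), Pow(Add(-5, -17), -1))))) = Mul(8, Add(-37, Mul(-1, Mul(-37, Pow(-22, -1))))) = Mul(8, Add(-37, Mul(-1, Mul(-37, Rational(-1, 22))))) = Mul(8, Add(-37, Mul(-1, Rational(37, 22)))) = Mul(8, Add(-37, Rational(-37, 22))) = Mul(8, Rational(-851, 22)) = Rational(-3404, 11) ≈ -309.45)
N = 5704 (N = Mul(Rational(2, 3), Mul(Add(-68, -70), Add(-66, 4))) = Mul(Rational(2, 3), Mul(-138, -62)) = Mul(Rational(2, 3), 8556) = 5704)
Mul(N, Add(Mul(Add(-2, 3), -6), p)) = Mul(5704, Add(Mul(Add(-2, 3), -6), Rational(-3404, 11))) = Mul(5704, Add(Mul(1, -6), Rational(-3404, 11))) = Mul(5704, Add(-6, Rational(-3404, 11))) = Mul(5704, Rational(-3470, 11)) = Rational(-19792880, 11)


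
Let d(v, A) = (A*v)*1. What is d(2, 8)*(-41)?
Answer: -656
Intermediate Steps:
d(v, A) = A*v
d(2, 8)*(-41) = (8*2)*(-41) = 16*(-41) = -656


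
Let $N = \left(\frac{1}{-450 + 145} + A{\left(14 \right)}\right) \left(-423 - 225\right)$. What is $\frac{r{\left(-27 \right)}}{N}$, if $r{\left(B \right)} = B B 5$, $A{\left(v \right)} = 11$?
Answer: $- \frac{4575}{8944} \approx -0.51152$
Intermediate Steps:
$r{\left(B \right)} = 5 B^{2}$ ($r{\left(B \right)} = B^{2} \cdot 5 = 5 B^{2}$)
$N = - \frac{2173392}{305}$ ($N = \left(\frac{1}{-450 + 145} + 11\right) \left(-423 - 225\right) = \left(\frac{1}{-305} + 11\right) \left(-648\right) = \left(- \frac{1}{305} + 11\right) \left(-648\right) = \frac{3354}{305} \left(-648\right) = - \frac{2173392}{305} \approx -7125.9$)
$\frac{r{\left(-27 \right)}}{N} = \frac{5 \left(-27\right)^{2}}{- \frac{2173392}{305}} = 5 \cdot 729 \left(- \frac{305}{2173392}\right) = 3645 \left(- \frac{305}{2173392}\right) = - \frac{4575}{8944}$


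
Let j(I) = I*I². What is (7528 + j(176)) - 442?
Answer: 5458862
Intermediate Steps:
j(I) = I³
(7528 + j(176)) - 442 = (7528 + 176³) - 442 = (7528 + 5451776) - 442 = 5459304 - 442 = 5458862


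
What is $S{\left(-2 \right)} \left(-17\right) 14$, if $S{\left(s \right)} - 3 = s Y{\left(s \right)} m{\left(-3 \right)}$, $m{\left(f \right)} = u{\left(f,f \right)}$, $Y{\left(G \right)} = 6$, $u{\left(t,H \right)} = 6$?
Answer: $16422$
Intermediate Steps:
$m{\left(f \right)} = 6$
$S{\left(s \right)} = 3 + 36 s$ ($S{\left(s \right)} = 3 + s 6 \cdot 6 = 3 + 6 s 6 = 3 + 36 s$)
$S{\left(-2 \right)} \left(-17\right) 14 = \left(3 + 36 \left(-2\right)\right) \left(-17\right) 14 = \left(3 - 72\right) \left(-17\right) 14 = \left(-69\right) \left(-17\right) 14 = 1173 \cdot 14 = 16422$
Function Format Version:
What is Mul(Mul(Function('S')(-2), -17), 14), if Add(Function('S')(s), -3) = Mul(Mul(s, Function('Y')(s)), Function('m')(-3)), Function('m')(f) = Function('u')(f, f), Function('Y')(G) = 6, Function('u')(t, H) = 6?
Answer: 16422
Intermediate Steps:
Function('m')(f) = 6
Function('S')(s) = Add(3, Mul(36, s)) (Function('S')(s) = Add(3, Mul(Mul(s, 6), 6)) = Add(3, Mul(Mul(6, s), 6)) = Add(3, Mul(36, s)))
Mul(Mul(Function('S')(-2), -17), 14) = Mul(Mul(Add(3, Mul(36, -2)), -17), 14) = Mul(Mul(Add(3, -72), -17), 14) = Mul(Mul(-69, -17), 14) = Mul(1173, 14) = 16422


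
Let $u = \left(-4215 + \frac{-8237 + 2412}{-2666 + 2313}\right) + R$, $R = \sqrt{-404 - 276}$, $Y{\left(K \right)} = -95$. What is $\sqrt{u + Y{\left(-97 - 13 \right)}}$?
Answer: $\frac{\sqrt{-535008565 + 249218 i \sqrt{170}}}{353} \approx 0.19898 + 65.525 i$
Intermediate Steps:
$R = 2 i \sqrt{170}$ ($R = \sqrt{-680} = 2 i \sqrt{170} \approx 26.077 i$)
$u = - \frac{1482070}{353} + 2 i \sqrt{170}$ ($u = \left(-4215 + \frac{-8237 + 2412}{-2666 + 2313}\right) + 2 i \sqrt{170} = \left(-4215 - \frac{5825}{-353}\right) + 2 i \sqrt{170} = \left(-4215 - - \frac{5825}{353}\right) + 2 i \sqrt{170} = \left(-4215 + \frac{5825}{353}\right) + 2 i \sqrt{170} = - \frac{1482070}{353} + 2 i \sqrt{170} \approx -4198.5 + 26.077 i$)
$\sqrt{u + Y{\left(-97 - 13 \right)}} = \sqrt{\left(- \frac{1482070}{353} + 2 i \sqrt{170}\right) - 95} = \sqrt{- \frac{1515605}{353} + 2 i \sqrt{170}}$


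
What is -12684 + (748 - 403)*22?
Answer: -5094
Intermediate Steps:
-12684 + (748 - 403)*22 = -12684 + 345*22 = -12684 + 7590 = -5094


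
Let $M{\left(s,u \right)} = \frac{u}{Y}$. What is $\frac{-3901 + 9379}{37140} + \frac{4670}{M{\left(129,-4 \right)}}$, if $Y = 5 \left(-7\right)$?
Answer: $\frac{126469894}{3095} \approx 40863.0$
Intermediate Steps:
$Y = -35$
$M{\left(s,u \right)} = - \frac{u}{35}$ ($M{\left(s,u \right)} = \frac{u}{-35} = u \left(- \frac{1}{35}\right) = - \frac{u}{35}$)
$\frac{-3901 + 9379}{37140} + \frac{4670}{M{\left(129,-4 \right)}} = \frac{-3901 + 9379}{37140} + \frac{4670}{\left(- \frac{1}{35}\right) \left(-4\right)} = 5478 \cdot \frac{1}{37140} + \frac{4670}{\frac{4}{35}} = \frac{913}{6190} + 4670 \cdot \frac{35}{4} = \frac{913}{6190} + \frac{81725}{2} = \frac{126469894}{3095}$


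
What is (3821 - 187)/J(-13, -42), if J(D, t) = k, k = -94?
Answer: -1817/47 ≈ -38.660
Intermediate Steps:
J(D, t) = -94
(3821 - 187)/J(-13, -42) = (3821 - 187)/(-94) = 3634*(-1/94) = -1817/47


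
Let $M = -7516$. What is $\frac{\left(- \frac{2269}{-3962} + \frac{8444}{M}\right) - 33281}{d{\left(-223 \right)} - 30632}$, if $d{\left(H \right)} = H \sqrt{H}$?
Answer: $\frac{542115872815372}{504854876827187} - \frac{55252211900287 i \sqrt{223}}{7067968275580618} \approx 1.0738 - 0.11674 i$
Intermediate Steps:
$d{\left(H \right)} = H^{\frac{3}{2}}$
$\frac{\left(- \frac{2269}{-3962} + \frac{8444}{M}\right) - 33281}{d{\left(-223 \right)} - 30632} = \frac{\left(- \frac{2269}{-3962} + \frac{8444}{-7516}\right) - 33281}{\left(-223\right)^{\frac{3}{2}} - 30632} = \frac{\left(\left(-2269\right) \left(- \frac{1}{3962}\right) + 8444 \left(- \frac{1}{7516}\right)\right) - 33281}{- 223 i \sqrt{223} - 30632} = \frac{\left(\frac{2269}{3962} - \frac{2111}{1879}\right) - 33281}{-30632 - 223 i \sqrt{223}} = \frac{- \frac{4100331}{7444598} - 33281}{-30632 - 223 i \sqrt{223}} = - \frac{247767766369}{7444598 \left(-30632 - 223 i \sqrt{223}\right)}$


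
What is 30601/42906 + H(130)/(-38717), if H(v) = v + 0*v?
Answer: 1179201137/1661191602 ≈ 0.70985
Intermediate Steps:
H(v) = v (H(v) = v + 0 = v)
30601/42906 + H(130)/(-38717) = 30601/42906 + 130/(-38717) = 30601*(1/42906) + 130*(-1/38717) = 30601/42906 - 130/38717 = 1179201137/1661191602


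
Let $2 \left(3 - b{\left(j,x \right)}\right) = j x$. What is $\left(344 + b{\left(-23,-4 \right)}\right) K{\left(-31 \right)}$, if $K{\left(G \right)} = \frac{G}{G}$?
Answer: $301$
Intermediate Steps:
$b{\left(j,x \right)} = 3 - \frac{j x}{2}$
$K{\left(G \right)} = 1$
$\left(344 + b{\left(-23,-4 \right)}\right) K{\left(-31 \right)} = \left(344 + \left(3 - \left(- \frac{23}{2}\right) \left(-4\right)\right)\right) 1 = \left(344 + \left(3 - 46\right)\right) 1 = \left(344 - 43\right) 1 = 301 \cdot 1 = 301$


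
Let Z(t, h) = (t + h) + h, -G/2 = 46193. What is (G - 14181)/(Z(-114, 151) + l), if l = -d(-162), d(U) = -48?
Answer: -106567/236 ≈ -451.56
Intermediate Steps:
G = -92386 (G = -2*46193 = -92386)
l = 48 (l = -1*(-48) = 48)
Z(t, h) = t + 2*h (Z(t, h) = (h + t) + h = t + 2*h)
(G - 14181)/(Z(-114, 151) + l) = (-92386 - 14181)/((-114 + 2*151) + 48) = -106567/((-114 + 302) + 48) = -106567/(188 + 48) = -106567/236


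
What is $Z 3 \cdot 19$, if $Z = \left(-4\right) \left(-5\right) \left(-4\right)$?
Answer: $-4560$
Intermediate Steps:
$Z = -80$ ($Z = 20 \left(-4\right) = -80$)
$Z 3 \cdot 19 = - 80 \cdot 3 \cdot 19 = \left(-80\right) 57 = -4560$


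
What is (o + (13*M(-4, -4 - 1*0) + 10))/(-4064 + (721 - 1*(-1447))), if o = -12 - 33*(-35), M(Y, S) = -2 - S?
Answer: -393/632 ≈ -0.62184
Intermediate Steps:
o = 1143 (o = -12 + 1155 = 1143)
(o + (13*M(-4, -4 - 1*0) + 10))/(-4064 + (721 - 1*(-1447))) = (1143 + (13*(-2 - (-4 - 1*0)) + 10))/(-4064 + (721 - 1*(-1447))) = (1143 + (13*(-2 - (-4 + 0)) + 10))/(-4064 + (721 + 1447)) = (1143 + (13*(-2 - 1*(-4)) + 10))/(-4064 + 2168) = (1143 + (13*(-2 + 4) + 10))/(-1896) = (1143 + (13*2 + 10))*(-1/1896) = (1143 + (26 + 10))*(-1/1896) = (1143 + 36)*(-1/1896) = 1179*(-1/1896) = -393/632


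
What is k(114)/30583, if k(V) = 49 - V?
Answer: -65/30583 ≈ -0.0021254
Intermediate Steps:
k(114)/30583 = (49 - 1*114)/30583 = (49 - 114)*(1/30583) = -65*1/30583 = -65/30583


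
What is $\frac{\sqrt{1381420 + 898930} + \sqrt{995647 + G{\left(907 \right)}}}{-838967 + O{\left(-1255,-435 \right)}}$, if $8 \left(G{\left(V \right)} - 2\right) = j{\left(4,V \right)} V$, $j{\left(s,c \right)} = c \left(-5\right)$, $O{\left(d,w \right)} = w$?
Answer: $- \frac{5 \sqrt{91214}}{839402} - \frac{\sqrt{7703894}}{3357608} \approx -0.0026257$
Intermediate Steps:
$j{\left(s,c \right)} = - 5 c$
$G{\left(V \right)} = 2 - \frac{5 V^{2}}{8}$ ($G{\left(V \right)} = 2 + \frac{- 5 V V}{8} = 2 + \frac{\left(-5\right) V^{2}}{8} = 2 - \frac{5 V^{2}}{8}$)
$\frac{\sqrt{1381420 + 898930} + \sqrt{995647 + G{\left(907 \right)}}}{-838967 + O{\left(-1255,-435 \right)}} = \frac{\sqrt{1381420 + 898930} + \sqrt{995647 + \left(2 - \frac{5 \cdot 907^{2}}{8}\right)}}{-838967 - 435} = \frac{\sqrt{2280350} + \sqrt{995647 + \left(2 - \frac{4113245}{8}\right)}}{-839402} = \left(5 \sqrt{91214} + \sqrt{995647 + \left(2 - \frac{4113245}{8}\right)}\right) \left(- \frac{1}{839402}\right) = \left(5 \sqrt{91214} + \sqrt{995647 - \frac{4113229}{8}}\right) \left(- \frac{1}{839402}\right) = \left(5 \sqrt{91214} + \sqrt{\frac{3851947}{8}}\right) \left(- \frac{1}{839402}\right) = \left(5 \sqrt{91214} + \frac{\sqrt{7703894}}{4}\right) \left(- \frac{1}{839402}\right) = - \frac{5 \sqrt{91214}}{839402} - \frac{\sqrt{7703894}}{3357608}$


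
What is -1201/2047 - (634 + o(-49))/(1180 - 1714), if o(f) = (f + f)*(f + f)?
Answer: 114134/6141 ≈ 18.586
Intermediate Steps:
o(f) = 4*f² (o(f) = (2*f)*(2*f) = 4*f²)
-1201/2047 - (634 + o(-49))/(1180 - 1714) = -1201/2047 - (634 + 4*(-49)²)/(1180 - 1714) = -1201*1/2047 - (634 + 4*2401)/(-534) = -1201/2047 - (634 + 9604)*(-1)/534 = -1201/2047 - 10238*(-1)/534 = -1201/2047 - 1*(-5119/267) = -1201/2047 + 5119/267 = 114134/6141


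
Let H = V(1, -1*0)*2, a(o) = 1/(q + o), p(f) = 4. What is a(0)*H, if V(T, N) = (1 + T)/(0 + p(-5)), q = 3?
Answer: 1/3 ≈ 0.33333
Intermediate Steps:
a(o) = 1/(3 + o)
V(T, N) = 1/4 + T/4 (V(T, N) = (1 + T)/(0 + 4) = (1 + T)/4 = (1 + T)*(1/4) = 1/4 + T/4)
H = 1 (H = (1/4 + (1/4)*1)*2 = (1/4 + 1/4)*2 = (1/2)*2 = 1)
a(0)*H = 1/(3 + 0) = 1/3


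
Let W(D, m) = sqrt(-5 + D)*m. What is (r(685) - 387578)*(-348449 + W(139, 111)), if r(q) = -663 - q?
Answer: 135520875774 - 43170786*sqrt(134) ≈ 1.3502e+11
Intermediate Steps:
W(D, m) = m*sqrt(-5 + D)
(r(685) - 387578)*(-348449 + W(139, 111)) = ((-663 - 1*685) - 387578)*(-348449 + 111*sqrt(-5 + 139)) = ((-663 - 685) - 387578)*(-348449 + 111*sqrt(134)) = (-1348 - 387578)*(-348449 + 111*sqrt(134)) = -388926*(-348449 + 111*sqrt(134)) = 135520875774 - 43170786*sqrt(134)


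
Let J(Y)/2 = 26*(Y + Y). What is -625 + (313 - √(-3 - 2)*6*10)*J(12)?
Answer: 389999 - 74880*I*√5 ≈ 3.9e+5 - 1.6744e+5*I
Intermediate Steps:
J(Y) = 104*Y (J(Y) = 2*(26*(Y + Y)) = 2*(26*(2*Y)) = 2*(52*Y) = 104*Y)
-625 + (313 - √(-3 - 2)*6*10)*J(12) = -625 + (313 - √(-3 - 2)*6*10)*(104*12) = -625 + (313 - √(-5)*6*10)*1248 = -625 + (313 - (I*√5)*6*10)*1248 = -625 + (313 - 6*I*√5*10)*1248 = -625 + (313 - 60*I*√5)*1248 = -625 + (390624 - 74880*I*√5) = 389999 - 74880*I*√5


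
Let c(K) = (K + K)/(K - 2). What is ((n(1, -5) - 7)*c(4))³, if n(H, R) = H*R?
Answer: -110592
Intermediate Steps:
c(K) = 2*K/(-2 + K) (c(K) = (2*K)/(-2 + K) = 2*K/(-2 + K))
((n(1, -5) - 7)*c(4))³ = ((1*(-5) - 7)*(2*4/(-2 + 4)))³ = ((-5 - 7)*(2*4/2))³ = (-24*4/2)³ = (-12*4)³ = (-48)³ = -110592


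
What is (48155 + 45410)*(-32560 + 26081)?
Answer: -606207635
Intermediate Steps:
(48155 + 45410)*(-32560 + 26081) = 93565*(-6479) = -606207635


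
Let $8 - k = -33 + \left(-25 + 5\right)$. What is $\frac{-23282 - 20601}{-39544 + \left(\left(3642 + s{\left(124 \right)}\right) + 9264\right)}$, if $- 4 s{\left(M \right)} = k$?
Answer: $\frac{175532}{106613} \approx 1.6464$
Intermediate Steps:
$k = 61$ ($k = 8 - \left(-33 + \left(-25 + 5\right)\right) = 8 - \left(-33 - 20\right) = 8 - -53 = 8 + 53 = 61$)
$s{\left(M \right)} = - \frac{61}{4}$ ($s{\left(M \right)} = \left(- \frac{1}{4}\right) 61 = - \frac{61}{4}$)
$\frac{-23282 - 20601}{-39544 + \left(\left(3642 + s{\left(124 \right)}\right) + 9264\right)} = \frac{-23282 - 20601}{-39544 + \left(\left(3642 - \frac{61}{4}\right) + 9264\right)} = - \frac{43883}{-39544 + \left(\frac{14507}{4} + 9264\right)} = - \frac{43883}{-39544 + \frac{51563}{4}} = - \frac{43883}{- \frac{106613}{4}} = \left(-43883\right) \left(- \frac{4}{106613}\right) = \frac{175532}{106613}$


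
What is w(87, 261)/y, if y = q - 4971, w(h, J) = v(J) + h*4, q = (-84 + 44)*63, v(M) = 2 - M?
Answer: -89/7491 ≈ -0.011881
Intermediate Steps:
q = -2520 (q = -40*63 = -2520)
w(h, J) = 2 - J + 4*h (w(h, J) = (2 - J) + h*4 = (2 - J) + 4*h = 2 - J + 4*h)
y = -7491 (y = -2520 - 4971 = -7491)
w(87, 261)/y = (2 - 1*261 + 4*87)/(-7491) = (2 - 261 + 348)*(-1/7491) = 89*(-1/7491) = -89/7491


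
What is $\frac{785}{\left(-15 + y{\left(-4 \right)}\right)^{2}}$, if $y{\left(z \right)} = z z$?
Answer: $785$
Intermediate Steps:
$y{\left(z \right)} = z^{2}$
$\frac{785}{\left(-15 + y{\left(-4 \right)}\right)^{2}} = \frac{785}{\left(-15 + \left(-4\right)^{2}\right)^{2}} = \frac{785}{\left(-15 + 16\right)^{2}} = \frac{785}{1^{2}} = \frac{785}{1} = 785 \cdot 1 = 785$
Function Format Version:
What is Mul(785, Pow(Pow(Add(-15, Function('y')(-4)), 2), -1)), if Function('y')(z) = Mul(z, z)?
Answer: 785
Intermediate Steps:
Function('y')(z) = Pow(z, 2)
Mul(785, Pow(Pow(Add(-15, Function('y')(-4)), 2), -1)) = Mul(785, Pow(Pow(Add(-15, Pow(-4, 2)), 2), -1)) = Mul(785, Pow(Pow(Add(-15, 16), 2), -1)) = Mul(785, Pow(Pow(1, 2), -1)) = Mul(785, Pow(1, -1)) = Mul(785, 1) = 785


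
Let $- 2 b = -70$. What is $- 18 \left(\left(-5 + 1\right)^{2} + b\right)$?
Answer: $-918$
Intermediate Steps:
$b = 35$ ($b = \left(- \frac{1}{2}\right) \left(-70\right) = 35$)
$- 18 \left(\left(-5 + 1\right)^{2} + b\right) = - 18 \left(\left(-5 + 1\right)^{2} + 35\right) = - 18 \left(\left(-4\right)^{2} + 35\right) = - 18 \left(16 + 35\right) = \left(-18\right) 51 = -918$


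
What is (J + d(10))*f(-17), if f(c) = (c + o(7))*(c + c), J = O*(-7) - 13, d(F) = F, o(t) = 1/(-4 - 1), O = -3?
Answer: 52632/5 ≈ 10526.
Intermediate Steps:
o(t) = -1/5 (o(t) = 1/(-5) = -1/5)
J = 8 (J = -3*(-7) - 13 = 21 - 13 = 8)
f(c) = 2*c*(-1/5 + c) (f(c) = (c - 1/5)*(c + c) = (-1/5 + c)*(2*c) = 2*c*(-1/5 + c))
(J + d(10))*f(-17) = (8 + 10)*((2/5)*(-17)*(-1 + 5*(-17))) = 18*((2/5)*(-17)*(-1 - 85)) = 18*((2/5)*(-17)*(-86)) = 18*(2924/5) = 52632/5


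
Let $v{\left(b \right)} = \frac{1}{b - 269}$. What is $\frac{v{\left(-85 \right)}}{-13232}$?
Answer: $\frac{1}{4684128} \approx 2.1349 \cdot 10^{-7}$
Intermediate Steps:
$v{\left(b \right)} = \frac{1}{-269 + b}$
$\frac{v{\left(-85 \right)}}{-13232} = \frac{1}{\left(-269 - 85\right) \left(-13232\right)} = \frac{1}{-354} \left(- \frac{1}{13232}\right) = \left(- \frac{1}{354}\right) \left(- \frac{1}{13232}\right) = \frac{1}{4684128}$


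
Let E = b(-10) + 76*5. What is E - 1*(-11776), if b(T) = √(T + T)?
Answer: 12156 + 2*I*√5 ≈ 12156.0 + 4.4721*I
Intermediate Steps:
b(T) = √2*√T (b(T) = √(2*T) = √2*√T)
E = 380 + 2*I*√5 (E = √2*√(-10) + 76*5 = √2*(I*√10) + 380 = 2*I*√5 + 380 = 380 + 2*I*√5 ≈ 380.0 + 4.4721*I)
E - 1*(-11776) = (380 + 2*I*√5) - 1*(-11776) = (380 + 2*I*√5) + 11776 = 12156 + 2*I*√5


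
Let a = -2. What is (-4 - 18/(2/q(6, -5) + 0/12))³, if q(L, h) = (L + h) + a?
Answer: 125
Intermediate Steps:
q(L, h) = -2 + L + h (q(L, h) = (L + h) - 2 = -2 + L + h)
(-4 - 18/(2/q(6, -5) + 0/12))³ = (-4 - 18/(2/(-2 + 6 - 5) + 0/12))³ = (-4 - 18/(2/(-1) + 0*(1/12)))³ = (-4 - 18/(2*(-1) + 0))³ = (-4 - 18/(-2 + 0))³ = (-4 - 18/(-2))³ = (-4 - 18*(-1)/2)³ = (-4 - 1*(-9))³ = (-4 + 9)³ = 5³ = 125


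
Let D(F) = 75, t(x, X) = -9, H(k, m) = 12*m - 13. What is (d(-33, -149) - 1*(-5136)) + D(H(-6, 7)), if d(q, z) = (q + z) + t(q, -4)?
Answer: 5020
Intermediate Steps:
H(k, m) = -13 + 12*m
d(q, z) = -9 + q + z (d(q, z) = (q + z) - 9 = -9 + q + z)
(d(-33, -149) - 1*(-5136)) + D(H(-6, 7)) = ((-9 - 33 - 149) - 1*(-5136)) + 75 = (-191 + 5136) + 75 = 4945 + 75 = 5020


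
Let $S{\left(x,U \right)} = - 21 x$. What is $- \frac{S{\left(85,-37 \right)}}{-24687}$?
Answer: $- \frac{595}{8229} \approx -0.072305$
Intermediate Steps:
$- \frac{S{\left(85,-37 \right)}}{-24687} = - \frac{\left(-21\right) 85}{-24687} = - \frac{\left(-1785\right) \left(-1\right)}{24687} = \left(-1\right) \frac{595}{8229} = - \frac{595}{8229}$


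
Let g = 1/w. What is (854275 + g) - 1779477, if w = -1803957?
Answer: -1669024624315/1803957 ≈ -9.2520e+5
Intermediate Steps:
g = -1/1803957 (g = 1/(-1803957) = -1/1803957 ≈ -5.5434e-7)
(854275 + g) - 1779477 = (854275 - 1/1803957) - 1779477 = 1541075366174/1803957 - 1779477 = -1669024624315/1803957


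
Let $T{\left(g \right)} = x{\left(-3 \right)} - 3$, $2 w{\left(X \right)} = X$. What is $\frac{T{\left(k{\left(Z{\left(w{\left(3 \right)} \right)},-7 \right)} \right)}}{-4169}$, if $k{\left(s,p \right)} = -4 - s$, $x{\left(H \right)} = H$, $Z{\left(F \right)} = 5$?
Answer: $\frac{6}{4169} \approx 0.0014392$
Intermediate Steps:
$w{\left(X \right)} = \frac{X}{2}$
$T{\left(g \right)} = -6$ ($T{\left(g \right)} = -3 - 3 = -6$)
$\frac{T{\left(k{\left(Z{\left(w{\left(3 \right)} \right)},-7 \right)} \right)}}{-4169} = - \frac{6}{-4169} = \left(-6\right) \left(- \frac{1}{4169}\right) = \frac{6}{4169}$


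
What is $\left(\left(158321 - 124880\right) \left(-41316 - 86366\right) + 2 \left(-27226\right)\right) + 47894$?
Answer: $-4269820320$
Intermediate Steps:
$\left(\left(158321 - 124880\right) \left(-41316 - 86366\right) + 2 \left(-27226\right)\right) + 47894 = \left(33441 \left(-127682\right) - 54452\right) + 47894 = \left(-4269813762 - 54452\right) + 47894 = -4269868214 + 47894 = -4269820320$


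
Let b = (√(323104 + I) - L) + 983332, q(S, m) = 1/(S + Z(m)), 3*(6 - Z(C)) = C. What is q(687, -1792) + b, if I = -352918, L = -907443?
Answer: 7319190028/3871 + I*√29814 ≈ 1.8908e+6 + 172.67*I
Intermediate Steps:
Z(C) = 6 - C/3
q(S, m) = 1/(6 + S - m/3) (q(S, m) = 1/(S + (6 - m/3)) = 1/(6 + S - m/3))
b = 1890775 + I*√29814 (b = (√(323104 - 352918) - 1*(-907443)) + 983332 = (√(-29814) + 907443) + 983332 = (I*√29814 + 907443) + 983332 = (907443 + I*√29814) + 983332 = 1890775 + I*√29814 ≈ 1.8908e+6 + 172.67*I)
q(687, -1792) + b = 3/(18 - 1*(-1792) + 3*687) + (1890775 + I*√29814) = 3/(18 + 1792 + 2061) + (1890775 + I*√29814) = 3/3871 + (1890775 + I*√29814) = 7319190028/3871 + I*√29814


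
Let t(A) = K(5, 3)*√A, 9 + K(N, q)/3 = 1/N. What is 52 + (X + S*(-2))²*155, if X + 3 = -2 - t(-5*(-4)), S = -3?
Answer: 2160783 + 16368*√5 ≈ 2.1974e+6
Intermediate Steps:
K(N, q) = -27 + 3/N (K(N, q) = -27 + 3*(1/N) = -27 + 3/N)
t(A) = -132*√A/5 (t(A) = (-27 + 3/5)*√A = (-27 + 3*(⅕))*√A = (-27 + ⅗)*√A = -132*√A/5)
X = -5 + 264*√5/5 (X = -3 + (-2 - (-132)*√(-5*(-4))/5) = -3 + (-2 - (-132)*√20/5) = -3 + (-2 - (-132)*2*√5/5) = -3 + (-2 - (-264)*√5/5) = -3 + (-2 + 264*√5/5) = -5 + 264*√5/5 ≈ 113.06)
52 + (X + S*(-2))²*155 = 52 + ((-5 + 264*√5/5) - 3*(-2))²*155 = 52 + ((-5 + 264*√5/5) + 6)²*155 = 52 + (1 + 264*√5/5)²*155 = 52 + 155*(1 + 264*√5/5)²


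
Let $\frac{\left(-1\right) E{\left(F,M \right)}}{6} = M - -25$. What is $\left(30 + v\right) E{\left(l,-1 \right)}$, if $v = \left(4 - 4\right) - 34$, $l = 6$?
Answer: $576$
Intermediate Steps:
$v = -34$ ($v = 0 - 34 = -34$)
$E{\left(F,M \right)} = -150 - 6 M$ ($E{\left(F,M \right)} = - 6 \left(M - -25\right) = - 6 \left(M + 25\right) = - 6 \left(25 + M\right) = -150 - 6 M$)
$\left(30 + v\right) E{\left(l,-1 \right)} = \left(30 - 34\right) \left(-150 - -6\right) = - 4 \left(-150 + 6\right) = \left(-4\right) \left(-144\right) = 576$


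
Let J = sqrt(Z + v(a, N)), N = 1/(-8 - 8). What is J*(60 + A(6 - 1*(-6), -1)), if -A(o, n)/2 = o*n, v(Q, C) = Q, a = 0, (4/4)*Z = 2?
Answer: 84*sqrt(2) ≈ 118.79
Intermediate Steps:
Z = 2
N = -1/16 (N = 1/(-16) = -1/16 ≈ -0.062500)
J = sqrt(2) (J = sqrt(2 + 0) = sqrt(2) ≈ 1.4142)
A(o, n) = -2*n*o (A(o, n) = -2*o*n = -2*n*o)
J*(60 + A(6 - 1*(-6), -1)) = sqrt(2)*(60 - 2*(-1)*(6 - 1*(-6))) = sqrt(2)*(60 - 2*(-1)*(6 + 6)) = sqrt(2)*(60 - 2*(-1)*12) = sqrt(2)*(60 + 24) = sqrt(2)*84 = 84*sqrt(2)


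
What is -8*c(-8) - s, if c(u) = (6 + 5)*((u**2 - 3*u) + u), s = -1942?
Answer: -5098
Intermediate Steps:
c(u) = -22*u + 11*u**2 (c(u) = 11*(u**2 - 2*u) = -22*u + 11*u**2)
-8*c(-8) - s = -88*(-8)*(-2 - 8) - 1*(-1942) = -88*(-8)*(-10) + 1942 = -8*880 + 1942 = -7040 + 1942 = -5098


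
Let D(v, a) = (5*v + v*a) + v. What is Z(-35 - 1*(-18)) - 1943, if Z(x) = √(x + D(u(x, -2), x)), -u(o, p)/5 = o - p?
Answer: -1943 + I*√842 ≈ -1943.0 + 29.017*I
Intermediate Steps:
u(o, p) = -5*o + 5*p (u(o, p) = -5*(o - p) = -5*o + 5*p)
D(v, a) = 6*v + a*v (D(v, a) = (5*v + a*v) + v = 6*v + a*v)
Z(x) = √(x + (-10 - 5*x)*(6 + x)) (Z(x) = √(x + (-5*x + 5*(-2))*(6 + x)) = √(x + (-5*x - 10)*(6 + x)) = √(x + (-10 - 5*x)*(6 + x)))
Z(-35 - 1*(-18)) - 1943 = √((-35 - 1*(-18)) - 5*(2 + (-35 - 1*(-18)))*(6 + (-35 - 1*(-18)))) - 1943 = √((-35 + 18) - 5*(2 + (-35 + 18))*(6 + (-35 + 18))) - 1943 = √(-17 - 5*(2 - 17)*(6 - 17)) - 1943 = √(-17 - 5*(-15)*(-11)) - 1943 = √(-17 - 825) - 1943 = √(-842) - 1943 = I*√842 - 1943 = -1943 + I*√842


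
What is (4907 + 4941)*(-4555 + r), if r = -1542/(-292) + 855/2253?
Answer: -2456174410676/54823 ≈ -4.4802e+7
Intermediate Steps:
r = 620631/109646 (r = -1542*(-1/292) + 855*(1/2253) = 771/146 + 285/751 = 620631/109646 ≈ 5.6603)
(4907 + 4941)*(-4555 + r) = (4907 + 4941)*(-4555 + 620631/109646) = 9848*(-498816899/109646) = -2456174410676/54823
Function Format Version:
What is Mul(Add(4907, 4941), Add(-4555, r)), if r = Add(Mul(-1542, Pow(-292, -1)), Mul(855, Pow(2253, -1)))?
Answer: Rational(-2456174410676, 54823) ≈ -4.4802e+7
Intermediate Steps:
r = Rational(620631, 109646) (r = Add(Mul(-1542, Rational(-1, 292)), Mul(855, Rational(1, 2253))) = Add(Rational(771, 146), Rational(285, 751)) = Rational(620631, 109646) ≈ 5.6603)
Mul(Add(4907, 4941), Add(-4555, r)) = Mul(Add(4907, 4941), Add(-4555, Rational(620631, 109646))) = Mul(9848, Rational(-498816899, 109646)) = Rational(-2456174410676, 54823)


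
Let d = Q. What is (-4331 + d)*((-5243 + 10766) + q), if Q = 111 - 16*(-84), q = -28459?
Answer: 65963936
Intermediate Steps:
Q = 1455 (Q = 111 + 1344 = 1455)
d = 1455
(-4331 + d)*((-5243 + 10766) + q) = (-4331 + 1455)*((-5243 + 10766) - 28459) = -2876*(5523 - 28459) = -2876*(-22936) = 65963936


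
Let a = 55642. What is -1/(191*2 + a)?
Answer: -1/56024 ≈ -1.7849e-5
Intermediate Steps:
-1/(191*2 + a) = -1/(191*2 + 55642) = -1/(382 + 55642) = -1/56024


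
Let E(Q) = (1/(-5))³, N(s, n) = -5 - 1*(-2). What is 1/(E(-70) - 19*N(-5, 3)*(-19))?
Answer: -125/135376 ≈ -0.00092335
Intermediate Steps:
N(s, n) = -3 (N(s, n) = -5 + 2 = -3)
E(Q) = -1/125 (E(Q) = (-⅕)³ = -1/125)
1/(E(-70) - 19*N(-5, 3)*(-19)) = 1/(-1/125 - 19*(-3)*(-19)) = 1/(-1/125 + 57*(-19)) = 1/(-1/125 - 1083) = 1/(-135376/125) = -125/135376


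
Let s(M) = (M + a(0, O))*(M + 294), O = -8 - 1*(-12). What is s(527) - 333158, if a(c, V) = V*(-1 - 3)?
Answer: 86373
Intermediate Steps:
O = 4 (O = -8 + 12 = 4)
a(c, V) = -4*V (a(c, V) = V*(-4) = -4*V)
s(M) = (-16 + M)*(294 + M) (s(M) = (M - 4*4)*(M + 294) = (M - 16)*(294 + M) = (-16 + M)*(294 + M))
s(527) - 333158 = (-4704 + 527² + 278*527) - 333158 = (-4704 + 277729 + 146506) - 333158 = 419531 - 333158 = 86373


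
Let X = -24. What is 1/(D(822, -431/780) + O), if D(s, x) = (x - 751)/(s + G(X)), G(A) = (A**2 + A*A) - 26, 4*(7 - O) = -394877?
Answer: 1519440/150008027089 ≈ 1.0129e-5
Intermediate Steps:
O = 394905/4 (O = 7 - 1/4*(-394877) = 7 + 394877/4 = 394905/4 ≈ 98726.)
G(A) = -26 + 2*A**2 (G(A) = (A**2 + A**2) - 26 = 2*A**2 - 26 = -26 + 2*A**2)
D(s, x) = (-751 + x)/(1126 + s) (D(s, x) = (x - 751)/(s + (-26 + 2*(-24)**2)) = (-751 + x)/(s + (-26 + 2*576)) = (-751 + x)/(s + (-26 + 1152)) = (-751 + x)/(s + 1126) = (-751 + x)/(1126 + s))
1/(D(822, -431/780) + O) = 1/((-751 - 431/780)/(1126 + 822) + 394905/4) = 1/((-751 - 431*1/780)/1948 + 394905/4) = 1/((-751 - 431/780)/1948 + 394905/4) = 1/((1/1948)*(-586211/780) + 394905/4) = 1/(-586211/1519440 + 394905/4) = 1/(150008027089/1519440) = 1519440/150008027089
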